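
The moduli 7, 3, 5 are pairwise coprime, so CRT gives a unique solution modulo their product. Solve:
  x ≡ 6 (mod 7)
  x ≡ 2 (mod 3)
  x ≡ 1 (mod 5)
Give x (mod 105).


Moduli 7, 3, 5 are pairwise coprime; by CRT there is a unique solution modulo M = 7 · 3 · 5 = 105.
Solve pairwise, accumulating the modulus:
  Start with x ≡ 6 (mod 7).
  Combine with x ≡ 2 (mod 3): since gcd(7, 3) = 1, we get a unique residue mod 21.
    Write x = 6 + 7·t and substitute into x ≡ 2 (mod 3): 7·t ≡ 2 − 6 = -4 (mod 3).
    Reduce coefficients mod 3: 1·t ≡ 2 (mod 3).
    So t ≡ 2 (mod 3).
    Then x = 6 + 7·2 = 20, valid modulo lcm(7, 3) = 21: x ≡ 20 (mod 21).
  Combine with x ≡ 1 (mod 5): since gcd(21, 5) = 1, we get a unique residue mod 105.
    Write x = 20 + 21·t and substitute into x ≡ 1 (mod 5): 21·t ≡ 1 − 20 = -19 (mod 5).
    Reduce coefficients mod 5: 1·t ≡ 1 (mod 5).
    So t ≡ 1 (mod 5).
    Then x = 20 + 21·1 = 41, valid modulo lcm(21, 5) = 105: x ≡ 41 (mod 105).
Verify: 41 mod 7 = 6 ✓, 41 mod 3 = 2 ✓, 41 mod 5 = 1 ✓.

x ≡ 41 (mod 105).


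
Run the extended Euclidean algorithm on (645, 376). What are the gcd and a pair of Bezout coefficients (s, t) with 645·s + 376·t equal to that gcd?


Euclidean algorithm on (645, 376) — divide until remainder is 0:
  645 = 1 · 376 + 269
  376 = 1 · 269 + 107
  269 = 2 · 107 + 55
  107 = 1 · 55 + 52
  55 = 1 · 52 + 3
  52 = 17 · 3 + 1
  3 = 3 · 1 + 0
gcd(645, 376) = 1.
Track Bezout coefficients alongside the remainders: start with r₀ = 645 = a·1 + b·0 (s = 1, t = 0) and r₁ = 376 = a·0 + b·1 (s = 0, t = 1); each new remainder r_{k+1} = r_{k-1} − q_k·r_k inherits s_{k+1} = s_{k-1} − q_k·s_k, t_{k+1} = t_{k-1} − q_k·t_k, so r_k = a·s_k + b·t_k at every step:
  q = 1: r = 269, s = 1 − 1·0 = 1, t = 0 − 1·1 = -1  (check: 645·1 + 376·(-1) = 269)
  q = 1: r = 107, s = 0 − 1·1 = -1, t = 1 − 1·(-1) = 2  (check: 645·(-1) + 376·2 = 107)
  q = 2: r = 55, s = 1 − 2·(-1) = 3, t = -1 − 2·2 = -5  (check: 645·3 + 376·(-5) = 55)
  q = 1: r = 52, s = -1 − 1·3 = -4, t = 2 − 1·(-5) = 7  (check: 645·(-4) + 376·7 = 52)
  q = 1: r = 3, s = 3 − 1·(-4) = 7, t = -5 − 1·7 = -12  (check: 645·7 + 376·(-12) = 3)
  q = 17: r = 1, s = -4 − 17·7 = -123, t = 7 − 17·(-12) = 211  (check: 645·(-123) + 376·211 = 1)
The row with r = 1 (the gcd) gives the Bezout coefficients s = -123, t = 211.
Result: 645 · (-123) + 376 · (211) = 1.

gcd(645, 376) = 1; s = -123, t = 211 (check: 645·(-123) + 376·211 = 1).


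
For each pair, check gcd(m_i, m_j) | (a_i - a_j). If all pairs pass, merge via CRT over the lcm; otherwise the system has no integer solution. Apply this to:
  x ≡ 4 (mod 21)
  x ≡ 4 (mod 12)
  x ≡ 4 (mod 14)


Moduli 21, 12, 14 are not pairwise coprime, so CRT works modulo lcm(m_i) when all pairwise compatibility conditions hold.
Pairwise compatibility: gcd(m_i, m_j) must divide a_i - a_j for every pair.
Merge one congruence at a time:
  Start: x ≡ 4 (mod 21).
  Combine with x ≡ 4 (mod 12): gcd(21, 12) = 3; 4 - 4 = 0, which IS divisible by 3, so compatible.
    Write x = 4 + 21·t and substitute into x ≡ 4 (mod 12): 21·t ≡ 4 − 4 = 0 (mod 12).
    Divide the congruence (and modulus) by g = 3: 7·t ≡ 0 (mod 4).
    Reduce coefficients mod 4: 3·t ≡ 0 (mod 4).
    The inverse of 3 mod 4 is 3 (since 3·3 = 9 = 2·4 + 1), so t ≡ 3·0 = 0 ≡ 0 (mod 4).
    Then x = 4 + 21·0 = 4, valid modulo lcm(21, 12) = 84: x ≡ 4 (mod 84).
  Combine with x ≡ 4 (mod 14): gcd(84, 14) = 14; 4 - 4 = 0, which IS divisible by 14, so compatible.
    Write x = 4 + 84·t and substitute into x ≡ 4 (mod 14): 84·t ≡ 4 − 4 = 0 (mod 14).
    Divide the congruence (and modulus) by g = 14: 6·t ≡ 0 (mod 1).
    Modulo 1 every t works; take t = 0.
    Then x = 4 + 84·0 = 4, valid modulo lcm(84, 14) = 84: x ≡ 4 (mod 84).
Verify: 4 mod 21 = 4, 4 mod 12 = 4, 4 mod 14 = 4.

x ≡ 4 (mod 84).


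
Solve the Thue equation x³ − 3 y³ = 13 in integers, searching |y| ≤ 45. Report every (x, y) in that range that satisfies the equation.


The equation is x³ - 3y³ = 13. For fixed y, x³ = 3·y³ + 13, so a solution requires the RHS to be a perfect cube.
Strategy: iterate y from -45 to 45, compute RHS = 3·y³ + 13, and check whether it is a (positive or negative) perfect cube.
Check small values of y:
  y = 0: RHS = 13 is not a perfect cube.
  y = 1: RHS = 16 is not a perfect cube.
  y = -1: RHS = 10 is not a perfect cube.
  y = 2: RHS = 37 is not a perfect cube.
  y = -2: RHS = -11 is not a perfect cube.
  y = 3: RHS = 94 is not a perfect cube.
  y = -3: RHS = -68 is not a perfect cube.
Continuing the search up to |y| = 45 finds no solutions either.
No (x, y) in the scanned range satisfies the equation.

No integer solutions with |y| ≤ 45.


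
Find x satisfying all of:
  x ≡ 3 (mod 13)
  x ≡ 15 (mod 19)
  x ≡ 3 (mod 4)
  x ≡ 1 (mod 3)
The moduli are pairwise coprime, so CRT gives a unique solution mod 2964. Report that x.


Product of moduli M = 13 · 19 · 4 · 3 = 2964.
Merge one congruence at a time:
  Start: x ≡ 3 (mod 13).
  Combine with x ≡ 15 (mod 19); new modulus lcm = 247.
    Write x = 3 + 13·t and substitute into x ≡ 15 (mod 19): 13·t ≡ 15 − 3 = 12 (mod 19).
    The inverse of 13 mod 19 is 3 (since 13·3 = 39 = 2·19 + 1), so t ≡ 3·12 = 36 ≡ 17 (mod 19).
    Then x = 3 + 13·17 = 224, valid modulo lcm(13, 19) = 247: x ≡ 224 (mod 247).
  Combine with x ≡ 3 (mod 4); new modulus lcm = 988.
    Write x = 224 + 247·t and substitute into x ≡ 3 (mod 4): 247·t ≡ 3 − 224 = -221 (mod 4).
    Reduce coefficients mod 4: 3·t ≡ 3 (mod 4).
    The inverse of 3 mod 4 is 3 (since 3·3 = 9 = 2·4 + 1), so t ≡ 3·3 = 9 ≡ 1 (mod 4).
    Then x = 224 + 247·1 = 471, valid modulo lcm(247, 4) = 988: x ≡ 471 (mod 988).
  Combine with x ≡ 1 (mod 3); new modulus lcm = 2964.
    Write x = 471 + 988·t and substitute into x ≡ 1 (mod 3): 988·t ≡ 1 − 471 = -470 (mod 3).
    Reduce coefficients mod 3: 1·t ≡ 1 (mod 3).
    So t ≡ 1 (mod 3).
    Then x = 471 + 988·1 = 1459, valid modulo lcm(988, 3) = 2964: x ≡ 1459 (mod 2964).
Verify against each original: 1459 mod 13 = 3, 1459 mod 19 = 15, 1459 mod 4 = 3, 1459 mod 3 = 1.

x ≡ 1459 (mod 2964).


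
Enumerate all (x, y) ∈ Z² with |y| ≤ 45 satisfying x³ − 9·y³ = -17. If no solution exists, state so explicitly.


The equation is x³ - 9y³ = -17. For fixed y, x³ = 9·y³ − 17, so a solution requires the RHS to be a perfect cube.
Strategy: iterate y from -45 to 45, compute RHS = 9·y³ − 17, and check whether it is a (positive or negative) perfect cube.
Check small values of y:
  y = 0: RHS = -17 is not a perfect cube.
  y = 1: RHS = -8 = (-2)³ ⇒ x = -2 works.
  y = -1: RHS = -26 is not a perfect cube.
  y = 2: RHS = 55 is not a perfect cube.
  y = -2: RHS = -89 is not a perfect cube.
  y = 3: RHS = 226 is not a perfect cube.
  y = -3: RHS = -260 is not a perfect cube.
Continuing, at y = 25: RHS = 140608 = (52)³ ⇒ x = 52 works.
Searching the remaining y in |y| ≤ 45 finds no further solutions.
Collected solutions: (-2, 1), (52, 25).

Solutions (with |y| ≤ 45): (-2, 1), (52, 25).


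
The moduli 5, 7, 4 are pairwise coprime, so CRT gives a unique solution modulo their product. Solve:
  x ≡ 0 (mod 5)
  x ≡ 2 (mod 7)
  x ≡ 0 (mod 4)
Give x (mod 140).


Moduli 5, 7, 4 are pairwise coprime; by CRT there is a unique solution modulo M = 5 · 7 · 4 = 140.
Solve pairwise, accumulating the modulus:
  Start with x ≡ 0 (mod 5).
  Combine with x ≡ 2 (mod 7): since gcd(5, 7) = 1, we get a unique residue mod 35.
    Write x = 0 + 5·t and substitute into x ≡ 2 (mod 7): 5·t ≡ 2 − 0 = 2 (mod 7).
    The inverse of 5 mod 7 is 3 (since 5·3 = 15 = 2·7 + 1), so t ≡ 3·2 = 6 ≡ 6 (mod 7).
    Then x = 0 + 5·6 = 30, valid modulo lcm(5, 7) = 35: x ≡ 30 (mod 35).
  Combine with x ≡ 0 (mod 4): since gcd(35, 4) = 1, we get a unique residue mod 140.
    Write x = 30 + 35·t and substitute into x ≡ 0 (mod 4): 35·t ≡ 0 − 30 = -30 (mod 4).
    Reduce coefficients mod 4: 3·t ≡ 2 (mod 4).
    The inverse of 3 mod 4 is 3 (since 3·3 = 9 = 2·4 + 1), so t ≡ 3·2 = 6 ≡ 2 (mod 4).
    Then x = 30 + 35·2 = 100, valid modulo lcm(35, 4) = 140: x ≡ 100 (mod 140).
Verify: 100 mod 5 = 0 ✓, 100 mod 7 = 2 ✓, 100 mod 4 = 0 ✓.

x ≡ 100 (mod 140).


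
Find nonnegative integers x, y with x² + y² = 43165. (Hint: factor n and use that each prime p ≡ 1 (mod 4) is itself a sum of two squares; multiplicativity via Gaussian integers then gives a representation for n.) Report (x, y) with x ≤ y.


Step 1: Factor n = 43165 = 5 · 89 · 97.
Step 2: Check the mod-4 condition on each prime factor: 5 ≡ 1 (mod 4), exponent 1; 89 ≡ 1 (mod 4), exponent 1; 97 ≡ 1 (mod 4), exponent 1.
All primes ≡ 3 (mod 4) appear to even exponent (or don't appear), so by the two-squares theorem n IS expressible as a sum of two squares.
Step 3: Build a representation. Here n = 5 · 89 · 97 is a product of primes ≡ 1 (mod 4). Each prime p ≡ 1 (mod 4) is itself a sum of two squares; find a² by testing p − a² for a perfect square:
  5: 5 − 1² = 4 = 2² ⇒ 5 = 1² + 2².
  89: 89 − 1² = 88, 89 − 2² = 85, 89 − 3² = 80, 89 − 4² = 73, 89 − 5² = 64 = 8² ⇒ 89 = 5² + 8².
  97: 97 − 1² = 96, 97 − 2² = 93, 97 − 3² = 88, 97 − 4² = 81 = 9² ⇒ 97 = 4² + 9².
  Combine using the Brahmagupta–Fibonacci identity (a² + b²)(c² + d²) = (ac − bd)² + (ad + bc)² = (ac + bd)² + (ad − bc)²:
  5 · 89 = 445: from (1² + 2²)(5² + 8²), take (1·5 − 2·8, 1·8 + 2·5) = (5 − 16, 8 + 10) = (-11, 18); dropping signs (only squares matter) gives (11, 18); check 11² + 18² = 121 + 324 = 445 ✓.
  445 · 97 = 43165: from (11² + 18²)(4² + 9²), take (11·4 − 18·9, 11·9 + 18·4) = (44 − 162, 99 + 72) = (-118, 171); dropping signs (only squares matter) gives (118, 171); check 118² + 171² = 13924 + 29241 = 43165 ✓.
Step 4: Order so x ≤ y and verify: 118² + 171² = 13924 + 29241 = 43165 = n. ✓

n = 43165 = 118² + 171² (one valid representation with x ≤ y).


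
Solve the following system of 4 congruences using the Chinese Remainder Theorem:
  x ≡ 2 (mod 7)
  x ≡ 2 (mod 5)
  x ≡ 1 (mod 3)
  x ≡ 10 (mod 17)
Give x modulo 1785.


Product of moduli M = 7 · 5 · 3 · 17 = 1785.
Merge one congruence at a time:
  Start: x ≡ 2 (mod 7).
  Combine with x ≡ 2 (mod 5); new modulus lcm = 35.
    Write x = 2 + 7·t and substitute into x ≡ 2 (mod 5): 7·t ≡ 2 − 2 = 0 (mod 5).
    Reduce coefficients mod 5: 2·t ≡ 0 (mod 5).
    The inverse of 2 mod 5 is 3 (since 2·3 = 6 = 1·5 + 1), so t ≡ 3·0 = 0 ≡ 0 (mod 5).
    Then x = 2 + 7·0 = 2, valid modulo lcm(7, 5) = 35: x ≡ 2 (mod 35).
  Combine with x ≡ 1 (mod 3); new modulus lcm = 105.
    Write x = 2 + 35·t and substitute into x ≡ 1 (mod 3): 35·t ≡ 1 − 2 = -1 (mod 3).
    Reduce coefficients mod 3: 2·t ≡ 2 (mod 3).
    The inverse of 2 mod 3 is 2 (since 2·2 = 4 = 1·3 + 1), so t ≡ 2·2 = 4 ≡ 1 (mod 3).
    Then x = 2 + 35·1 = 37, valid modulo lcm(35, 3) = 105: x ≡ 37 (mod 105).
  Combine with x ≡ 10 (mod 17); new modulus lcm = 1785.
    Write x = 37 + 105·t and substitute into x ≡ 10 (mod 17): 105·t ≡ 10 − 37 = -27 (mod 17).
    Reduce coefficients mod 17: 3·t ≡ 7 (mod 17).
    The inverse of 3 mod 17 is 6 (since 3·6 = 18 = 1·17 + 1), so t ≡ 6·7 = 42 ≡ 8 (mod 17).
    Then x = 37 + 105·8 = 877, valid modulo lcm(105, 17) = 1785: x ≡ 877 (mod 1785).
Verify against each original: 877 mod 7 = 2, 877 mod 5 = 2, 877 mod 3 = 1, 877 mod 17 = 10.

x ≡ 877 (mod 1785).


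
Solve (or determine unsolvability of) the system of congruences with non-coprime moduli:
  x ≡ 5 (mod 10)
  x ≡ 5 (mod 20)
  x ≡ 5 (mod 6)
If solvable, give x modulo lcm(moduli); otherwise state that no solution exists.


Moduli 10, 20, 6 are not pairwise coprime, so CRT works modulo lcm(m_i) when all pairwise compatibility conditions hold.
Pairwise compatibility: gcd(m_i, m_j) must divide a_i - a_j for every pair.
Merge one congruence at a time:
  Start: x ≡ 5 (mod 10).
  Combine with x ≡ 5 (mod 20): gcd(10, 20) = 10; 5 - 5 = 0, which IS divisible by 10, so compatible.
    Write x = 5 + 10·t and substitute into x ≡ 5 (mod 20): 10·t ≡ 5 − 5 = 0 (mod 20).
    Divide the congruence (and modulus) by g = 10: 1·t ≡ 0 (mod 2).
    So t ≡ 0 (mod 2).
    Then x = 5 + 10·0 = 5, valid modulo lcm(10, 20) = 20: x ≡ 5 (mod 20).
  Combine with x ≡ 5 (mod 6): gcd(20, 6) = 2; 5 - 5 = 0, which IS divisible by 2, so compatible.
    Write x = 5 + 20·t and substitute into x ≡ 5 (mod 6): 20·t ≡ 5 − 5 = 0 (mod 6).
    Divide the congruence (and modulus) by g = 2: 10·t ≡ 0 (mod 3).
    Reduce coefficients mod 3: 1·t ≡ 0 (mod 3).
    So t ≡ 0 (mod 3).
    Then x = 5 + 20·0 = 5, valid modulo lcm(20, 6) = 60: x ≡ 5 (mod 60).
Verify: 5 mod 10 = 5, 5 mod 20 = 5, 5 mod 6 = 5.

x ≡ 5 (mod 60).


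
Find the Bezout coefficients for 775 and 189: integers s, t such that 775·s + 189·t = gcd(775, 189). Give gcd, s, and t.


Euclidean algorithm on (775, 189) — divide until remainder is 0:
  775 = 4 · 189 + 19
  189 = 9 · 19 + 18
  19 = 1 · 18 + 1
  18 = 18 · 1 + 0
gcd(775, 189) = 1.
Track Bezout coefficients alongside the remainders: start with r₀ = 775 = a·1 + b·0 (s = 1, t = 0) and r₁ = 189 = a·0 + b·1 (s = 0, t = 1); each new remainder r_{k+1} = r_{k-1} − q_k·r_k inherits s_{k+1} = s_{k-1} − q_k·s_k, t_{k+1} = t_{k-1} − q_k·t_k, so r_k = a·s_k + b·t_k at every step:
  q = 4: r = 19, s = 1 − 4·0 = 1, t = 0 − 4·1 = -4  (check: 775·1 + 189·(-4) = 19)
  q = 9: r = 18, s = 0 − 9·1 = -9, t = 1 − 9·(-4) = 37  (check: 775·(-9) + 189·37 = 18)
  q = 1: r = 1, s = 1 − 1·(-9) = 10, t = -4 − 1·37 = -41  (check: 775·10 + 189·(-41) = 1)
The row with r = 1 (the gcd) gives the Bezout coefficients s = 10, t = -41.
Result: 775 · (10) + 189 · (-41) = 1.

gcd(775, 189) = 1; s = 10, t = -41 (check: 775·10 + 189·(-41) = 1).


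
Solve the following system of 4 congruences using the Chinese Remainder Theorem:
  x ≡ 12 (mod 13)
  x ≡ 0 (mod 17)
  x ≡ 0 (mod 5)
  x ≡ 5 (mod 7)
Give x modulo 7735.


Product of moduli M = 13 · 17 · 5 · 7 = 7735.
Merge one congruence at a time:
  Start: x ≡ 12 (mod 13).
  Combine with x ≡ 0 (mod 17); new modulus lcm = 221.
    Write x = 12 + 13·t and substitute into x ≡ 0 (mod 17): 13·t ≡ 0 − 12 = -12 (mod 17).
    Reduce coefficients mod 17: 13·t ≡ 5 (mod 17).
    The inverse of 13 mod 17 is 4 (since 13·4 = 52 = 3·17 + 1), so t ≡ 4·5 = 20 ≡ 3 (mod 17).
    Then x = 12 + 13·3 = 51, valid modulo lcm(13, 17) = 221: x ≡ 51 (mod 221).
  Combine with x ≡ 0 (mod 5); new modulus lcm = 1105.
    Write x = 51 + 221·t and substitute into x ≡ 0 (mod 5): 221·t ≡ 0 − 51 = -51 (mod 5).
    Reduce coefficients mod 5: 1·t ≡ 4 (mod 5).
    So t ≡ 4 (mod 5).
    Then x = 51 + 221·4 = 935, valid modulo lcm(221, 5) = 1105: x ≡ 935 (mod 1105).
  Combine with x ≡ 5 (mod 7); new modulus lcm = 7735.
    Write x = 935 + 1105·t and substitute into x ≡ 5 (mod 7): 1105·t ≡ 5 − 935 = -930 (mod 7).
    Reduce coefficients mod 7: 6·t ≡ 1 (mod 7).
    The inverse of 6 mod 7 is 6 (since 6·6 = 36 = 5·7 + 1), so t ≡ 6·1 = 6 ≡ 6 (mod 7).
    Then x = 935 + 1105·6 = 7565, valid modulo lcm(1105, 7) = 7735: x ≡ 7565 (mod 7735).
Verify against each original: 7565 mod 13 = 12, 7565 mod 17 = 0, 7565 mod 5 = 0, 7565 mod 7 = 5.

x ≡ 7565 (mod 7735).


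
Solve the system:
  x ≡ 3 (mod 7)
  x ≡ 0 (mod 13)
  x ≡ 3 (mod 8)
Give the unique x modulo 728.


Moduli 7, 13, 8 are pairwise coprime; by CRT there is a unique solution modulo M = 7 · 13 · 8 = 728.
Solve pairwise, accumulating the modulus:
  Start with x ≡ 3 (mod 7).
  Combine with x ≡ 0 (mod 13): since gcd(7, 13) = 1, we get a unique residue mod 91.
    Write x = 3 + 7·t and substitute into x ≡ 0 (mod 13): 7·t ≡ 0 − 3 = -3 (mod 13).
    Reduce coefficients mod 13: 7·t ≡ 10 (mod 13).
    The inverse of 7 mod 13 is 2 (since 7·2 = 14 = 1·13 + 1), so t ≡ 2·10 = 20 ≡ 7 (mod 13).
    Then x = 3 + 7·7 = 52, valid modulo lcm(7, 13) = 91: x ≡ 52 (mod 91).
  Combine with x ≡ 3 (mod 8): since gcd(91, 8) = 1, we get a unique residue mod 728.
    Write x = 52 + 91·t and substitute into x ≡ 3 (mod 8): 91·t ≡ 3 − 52 = -49 (mod 8).
    Reduce coefficients mod 8: 3·t ≡ 7 (mod 8).
    The inverse of 3 mod 8 is 3 (since 3·3 = 9 = 1·8 + 1), so t ≡ 3·7 = 21 ≡ 5 (mod 8).
    Then x = 52 + 91·5 = 507, valid modulo lcm(91, 8) = 728: x ≡ 507 (mod 728).
Verify: 507 mod 7 = 3 ✓, 507 mod 13 = 0 ✓, 507 mod 8 = 3 ✓.

x ≡ 507 (mod 728).


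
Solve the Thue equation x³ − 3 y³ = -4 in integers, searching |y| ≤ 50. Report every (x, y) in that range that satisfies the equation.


The equation is x³ - 3y³ = -4. For fixed y, x³ = 3·y³ − 4, so a solution requires the RHS to be a perfect cube.
Strategy: iterate y from -50 to 50, compute RHS = 3·y³ − 4, and check whether it is a (positive or negative) perfect cube.
Check small values of y:
  y = 0: RHS = -4 is not a perfect cube.
  y = 1: RHS = -1 = (-1)³ ⇒ x = -1 works.
  y = -1: RHS = -7 is not a perfect cube.
  y = 2: RHS = 20 is not a perfect cube.
  y = -2: RHS = -28 is not a perfect cube.
  y = 3: RHS = 77 is not a perfect cube.
  y = -3: RHS = -85 is not a perfect cube.
Continuing the search up to |y| = 50 finds no further solutions beyond those listed.
Collected solutions: (-1, 1).

Solutions (with |y| ≤ 50): (-1, 1).


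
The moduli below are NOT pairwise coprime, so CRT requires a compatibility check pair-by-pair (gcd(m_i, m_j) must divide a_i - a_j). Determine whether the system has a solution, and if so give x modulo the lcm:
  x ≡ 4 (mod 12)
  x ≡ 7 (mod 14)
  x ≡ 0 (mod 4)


Moduli 12, 14, 4 are not pairwise coprime, so CRT works modulo lcm(m_i) when all pairwise compatibility conditions hold.
Pairwise compatibility: gcd(m_i, m_j) must divide a_i - a_j for every pair.
Merge one congruence at a time:
  Start: x ≡ 4 (mod 12).
  Combine with x ≡ 7 (mod 14): gcd(12, 14) = 2, and 7 - 4 = 3 is NOT divisible by 2.
    ⇒ system is inconsistent (no integer solution).

No solution (the system is inconsistent).


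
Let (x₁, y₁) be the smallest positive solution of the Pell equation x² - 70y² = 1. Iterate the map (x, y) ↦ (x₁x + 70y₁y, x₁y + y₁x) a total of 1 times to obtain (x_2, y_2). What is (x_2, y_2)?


Step 1: Find the fundamental solution (x₁, y₁) of x² - 70y² = 1.
  Expand √70 as a continued fraction. a₀ = ⌊√70⌋ = 8; iterate m_{k+1} = d_k·a_k − m_k, d_{k+1} = (70 − m_{k+1}²)/d_k, a_{k+1} = ⌊(a₀ + m_{k+1})/d_{k+1}⌋ (starting m₀ = 0, d₀ = 1), with convergents p_k = a_k·p_{k-1} + p_{k-2}, q_k = a_k·q_{k-1} + q_{k-2} (p₋₁ = 1, q₋₁ = 0):
  k = 0: a₀ = 8; p₀/q₀ = 8/1; p₀² − 70·q₀² = 64 − 70 = -6.
  k = 1: m = 8, d = 6, a = ⌊(8 + 8)/6⌋ = 2; p/q = (2·8 + 1)/(2·1 + 0) = 17/2; p² − 70·q² = 289 − 280 = 9.
  k = 2: m = 4, d = 9, a = ⌊(8 + 4)/9⌋ = 1; p/q = (1·17 + 8)/(1·2 + 1) = 25/3; p² − 70·q² = 625 − 630 = -5.
  k = 3: m = 5, d = 5, a = ⌊(8 + 5)/5⌋ = 2; p/q = (2·25 + 17)/(2·3 + 2) = 67/8; p² − 70·q² = 4489 − 4480 = 9.
  k = 4: m = 5, d = 9, a = ⌊(8 + 5)/9⌋ = 1; p/q = (1·67 + 25)/(1·8 + 3) = 92/11; p² − 70·q² = 8464 − 8470 = -6.
  k = 5: m = 4, d = 6, a = ⌊(8 + 4)/6⌋ = 2; p/q = (2·92 + 67)/(2·11 + 8) = 251/30; p² − 70·q² = 63001 − 63000 = 1.
  The first convergent with p² − 70·q² = 1 gives the fundamental solution (x₁, y₁) = (251, 30).
Step 2: Apply the recurrence (x_{n+1}, y_{n+1}) = (x₁x_n + 70y₁y_n, x₁y_n + y₁x_n) repeatedly.
  From (x_1, y_1) = (251, 30): x_2 = 251·251 + 70·30·30 = 126001; y_2 = 251·30 + 30·251 = 15060.
Step 3: Verify x_2² - 70·y_2² = 15876252001 - 15876252000 = 1 (should be 1). ✓

(x_1, y_1) = (251, 30); (x_2, y_2) = (126001, 15060).


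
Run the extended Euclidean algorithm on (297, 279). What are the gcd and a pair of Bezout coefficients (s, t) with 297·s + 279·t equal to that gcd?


Euclidean algorithm on (297, 279) — divide until remainder is 0:
  297 = 1 · 279 + 18
  279 = 15 · 18 + 9
  18 = 2 · 9 + 0
gcd(297, 279) = 9.
Track Bezout coefficients alongside the remainders: start with r₀ = 297 = a·1 + b·0 (s = 1, t = 0) and r₁ = 279 = a·0 + b·1 (s = 0, t = 1); each new remainder r_{k+1} = r_{k-1} − q_k·r_k inherits s_{k+1} = s_{k-1} − q_k·s_k, t_{k+1} = t_{k-1} − q_k·t_k, so r_k = a·s_k + b·t_k at every step:
  q = 1: r = 18, s = 1 − 1·0 = 1, t = 0 − 1·1 = -1  (check: 297·1 + 279·(-1) = 18)
  q = 15: r = 9, s = 0 − 15·1 = -15, t = 1 − 15·(-1) = 16  (check: 297·(-15) + 279·16 = 9)
The row with r = 9 (the gcd) gives the Bezout coefficients s = -15, t = 16.
Result: 297 · (-15) + 279 · (16) = 9.

gcd(297, 279) = 9; s = -15, t = 16 (check: 297·(-15) + 279·16 = 9).


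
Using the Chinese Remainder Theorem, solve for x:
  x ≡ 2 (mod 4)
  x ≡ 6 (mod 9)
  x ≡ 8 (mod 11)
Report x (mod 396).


Moduli 4, 9, 11 are pairwise coprime; by CRT there is a unique solution modulo M = 4 · 9 · 11 = 396.
Solve pairwise, accumulating the modulus:
  Start with x ≡ 2 (mod 4).
  Combine with x ≡ 6 (mod 9): since gcd(4, 9) = 1, we get a unique residue mod 36.
    Write x = 2 + 4·t and substitute into x ≡ 6 (mod 9): 4·t ≡ 6 − 2 = 4 (mod 9).
    The inverse of 4 mod 9 is 7 (since 4·7 = 28 = 3·9 + 1), so t ≡ 7·4 = 28 ≡ 1 (mod 9).
    Then x = 2 + 4·1 = 6, valid modulo lcm(4, 9) = 36: x ≡ 6 (mod 36).
  Combine with x ≡ 8 (mod 11): since gcd(36, 11) = 1, we get a unique residue mod 396.
    Write x = 6 + 36·t and substitute into x ≡ 8 (mod 11): 36·t ≡ 8 − 6 = 2 (mod 11).
    Reduce coefficients mod 11: 3·t ≡ 2 (mod 11).
    The inverse of 3 mod 11 is 4 (since 3·4 = 12 = 1·11 + 1), so t ≡ 4·2 = 8 ≡ 8 (mod 11).
    Then x = 6 + 36·8 = 294, valid modulo lcm(36, 11) = 396: x ≡ 294 (mod 396).
Verify: 294 mod 4 = 2 ✓, 294 mod 9 = 6 ✓, 294 mod 11 = 8 ✓.

x ≡ 294 (mod 396).


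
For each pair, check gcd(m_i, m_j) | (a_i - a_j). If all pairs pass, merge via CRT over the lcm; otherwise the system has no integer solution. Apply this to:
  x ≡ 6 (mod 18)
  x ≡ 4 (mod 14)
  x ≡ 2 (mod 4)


Moduli 18, 14, 4 are not pairwise coprime, so CRT works modulo lcm(m_i) when all pairwise compatibility conditions hold.
Pairwise compatibility: gcd(m_i, m_j) must divide a_i - a_j for every pair.
Merge one congruence at a time:
  Start: x ≡ 6 (mod 18).
  Combine with x ≡ 4 (mod 14): gcd(18, 14) = 2; 4 - 6 = -2, which IS divisible by 2, so compatible.
    Write x = 6 + 18·t and substitute into x ≡ 4 (mod 14): 18·t ≡ 4 − 6 = -2 (mod 14).
    Divide the congruence (and modulus) by g = 2: 9·t ≡ -1 (mod 7).
    Reduce coefficients mod 7: 2·t ≡ 6 (mod 7).
    The inverse of 2 mod 7 is 4 (since 2·4 = 8 = 1·7 + 1), so t ≡ 4·6 = 24 ≡ 3 (mod 7).
    Then x = 6 + 18·3 = 60, valid modulo lcm(18, 14) = 126: x ≡ 60 (mod 126).
  Combine with x ≡ 2 (mod 4): gcd(126, 4) = 2; 2 - 60 = -58, which IS divisible by 2, so compatible.
    Write x = 60 + 126·t and substitute into x ≡ 2 (mod 4): 126·t ≡ 2 − 60 = -58 (mod 4).
    Divide the congruence (and modulus) by g = 2: 63·t ≡ -29 (mod 2).
    Reduce coefficients mod 2: 1·t ≡ 1 (mod 2).
    So t ≡ 1 (mod 2).
    Then x = 60 + 126·1 = 186, valid modulo lcm(126, 4) = 252: x ≡ 186 (mod 252).
Verify: 186 mod 18 = 6, 186 mod 14 = 4, 186 mod 4 = 2.

x ≡ 186 (mod 252).


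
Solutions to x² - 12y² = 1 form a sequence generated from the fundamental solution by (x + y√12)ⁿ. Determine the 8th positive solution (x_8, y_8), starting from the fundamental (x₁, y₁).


Step 1: Find the fundamental solution (x₁, y₁) of x² - 12y² = 1.
  Expand √12 as a continued fraction. a₀ = ⌊√12⌋ = 3; iterate m_{k+1} = d_k·a_k − m_k, d_{k+1} = (12 − m_{k+1}²)/d_k, a_{k+1} = ⌊(a₀ + m_{k+1})/d_{k+1}⌋ (starting m₀ = 0, d₀ = 1), with convergents p_k = a_k·p_{k-1} + p_{k-2}, q_k = a_k·q_{k-1} + q_{k-2} (p₋₁ = 1, q₋₁ = 0):
  k = 0: a₀ = 3; p₀/q₀ = 3/1; p₀² − 12·q₀² = 9 − 12 = -3.
  k = 1: m = 3, d = 3, a = ⌊(3 + 3)/3⌋ = 2; p/q = (2·3 + 1)/(2·1 + 0) = 7/2; p² − 12·q² = 49 − 48 = 1.
  The first convergent with p² − 12·q² = 1 gives the fundamental solution (x₁, y₁) = (7, 2).
Step 2: Apply the recurrence (x_{n+1}, y_{n+1}) = (x₁x_n + 12y₁y_n, x₁y_n + y₁x_n) repeatedly.
  From (x_1, y_1) = (7, 2): x_2 = 7·7 + 12·2·2 = 97; y_2 = 7·2 + 2·7 = 28.
  From (x_2, y_2) = (97, 28): x_3 = 7·97 + 12·2·28 = 1351; y_3 = 7·28 + 2·97 = 390.
  From (x_3, y_3) = (1351, 390): x_4 = 7·1351 + 12·2·390 = 18817; y_4 = 7·390 + 2·1351 = 5432.
  From (x_4, y_4) = (18817, 5432): x_5 = 7·18817 + 12·2·5432 = 262087; y_5 = 7·5432 + 2·18817 = 75658.
  From (x_5, y_5) = (262087, 75658): x_6 = 7·262087 + 12·2·75658 = 3650401; y_6 = 7·75658 + 2·262087 = 1053780.
  From (x_6, y_6) = (3650401, 1053780): x_7 = 7·3650401 + 12·2·1053780 = 50843527; y_7 = 7·1053780 + 2·3650401 = 14677262.
  From (x_7, y_7) = (50843527, 14677262): x_8 = 7·50843527 + 12·2·14677262 = 708158977; y_8 = 7·14677262 + 2·50843527 = 204427888.
Step 3: Verify x_8² - 12·y_8² = 501489136705686529 - 501489136705686528 = 1 (should be 1). ✓

(x_1, y_1) = (7, 2); (x_8, y_8) = (708158977, 204427888).


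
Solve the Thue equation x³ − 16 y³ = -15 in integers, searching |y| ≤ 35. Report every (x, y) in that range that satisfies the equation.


The equation is x³ - 16y³ = -15. For fixed y, x³ = 16·y³ − 15, so a solution requires the RHS to be a perfect cube.
Strategy: iterate y from -35 to 35, compute RHS = 16·y³ − 15, and check whether it is a (positive or negative) perfect cube.
Check small values of y:
  y = 0: RHS = -15 is not a perfect cube.
  y = 1: RHS = 1 = (1)³ ⇒ x = 1 works.
  y = -1: RHS = -31 is not a perfect cube.
  y = 2: RHS = 113 is not a perfect cube.
  y = -2: RHS = -143 is not a perfect cube.
  y = 3: RHS = 417 is not a perfect cube.
  y = -3: RHS = -447 is not a perfect cube.
Continuing the search up to |y| = 35 finds no further solutions beyond those listed.
Collected solutions: (1, 1).

Solutions (with |y| ≤ 35): (1, 1).


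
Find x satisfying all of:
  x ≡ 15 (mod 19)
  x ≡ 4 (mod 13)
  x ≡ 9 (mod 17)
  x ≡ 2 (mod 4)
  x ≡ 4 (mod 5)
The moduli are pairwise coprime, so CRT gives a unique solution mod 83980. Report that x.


Product of moduli M = 19 · 13 · 17 · 4 · 5 = 83980.
Merge one congruence at a time:
  Start: x ≡ 15 (mod 19).
  Combine with x ≡ 4 (mod 13); new modulus lcm = 247.
    Write x = 15 + 19·t and substitute into x ≡ 4 (mod 13): 19·t ≡ 4 − 15 = -11 (mod 13).
    Reduce coefficients mod 13: 6·t ≡ 2 (mod 13).
    The inverse of 6 mod 13 is 11 (since 6·11 = 66 = 5·13 + 1), so t ≡ 11·2 = 22 ≡ 9 (mod 13).
    Then x = 15 + 19·9 = 186, valid modulo lcm(19, 13) = 247: x ≡ 186 (mod 247).
  Combine with x ≡ 9 (mod 17); new modulus lcm = 4199.
    Write x = 186 + 247·t and substitute into x ≡ 9 (mod 17): 247·t ≡ 9 − 186 = -177 (mod 17).
    Reduce coefficients mod 17: 9·t ≡ 10 (mod 17).
    The inverse of 9 mod 17 is 2 (since 9·2 = 18 = 1·17 + 1), so t ≡ 2·10 = 20 ≡ 3 (mod 17).
    Then x = 186 + 247·3 = 927, valid modulo lcm(247, 17) = 4199: x ≡ 927 (mod 4199).
  Combine with x ≡ 2 (mod 4); new modulus lcm = 16796.
    Write x = 927 + 4199·t and substitute into x ≡ 2 (mod 4): 4199·t ≡ 2 − 927 = -925 (mod 4).
    Reduce coefficients mod 4: 3·t ≡ 3 (mod 4).
    The inverse of 3 mod 4 is 3 (since 3·3 = 9 = 2·4 + 1), so t ≡ 3·3 = 9 ≡ 1 (mod 4).
    Then x = 927 + 4199·1 = 5126, valid modulo lcm(4199, 4) = 16796: x ≡ 5126 (mod 16796).
  Combine with x ≡ 4 (mod 5); new modulus lcm = 83980.
    Write x = 5126 + 16796·t and substitute into x ≡ 4 (mod 5): 16796·t ≡ 4 − 5126 = -5122 (mod 5).
    Reduce coefficients mod 5: 1·t ≡ 3 (mod 5).
    So t ≡ 3 (mod 5).
    Then x = 5126 + 16796·3 = 55514, valid modulo lcm(16796, 5) = 83980: x ≡ 55514 (mod 83980).
Verify against each original: 55514 mod 19 = 15, 55514 mod 13 = 4, 55514 mod 17 = 9, 55514 mod 4 = 2, 55514 mod 5 = 4.

x ≡ 55514 (mod 83980).


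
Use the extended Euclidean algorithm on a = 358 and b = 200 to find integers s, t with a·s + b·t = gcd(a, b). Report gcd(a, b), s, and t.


Euclidean algorithm on (358, 200) — divide until remainder is 0:
  358 = 1 · 200 + 158
  200 = 1 · 158 + 42
  158 = 3 · 42 + 32
  42 = 1 · 32 + 10
  32 = 3 · 10 + 2
  10 = 5 · 2 + 0
gcd(358, 200) = 2.
Track Bezout coefficients alongside the remainders: start with r₀ = 358 = a·1 + b·0 (s = 1, t = 0) and r₁ = 200 = a·0 + b·1 (s = 0, t = 1); each new remainder r_{k+1} = r_{k-1} − q_k·r_k inherits s_{k+1} = s_{k-1} − q_k·s_k, t_{k+1} = t_{k-1} − q_k·t_k, so r_k = a·s_k + b·t_k at every step:
  q = 1: r = 158, s = 1 − 1·0 = 1, t = 0 − 1·1 = -1  (check: 358·1 + 200·(-1) = 158)
  q = 1: r = 42, s = 0 − 1·1 = -1, t = 1 − 1·(-1) = 2  (check: 358·(-1) + 200·2 = 42)
  q = 3: r = 32, s = 1 − 3·(-1) = 4, t = -1 − 3·2 = -7  (check: 358·4 + 200·(-7) = 32)
  q = 1: r = 10, s = -1 − 1·4 = -5, t = 2 − 1·(-7) = 9  (check: 358·(-5) + 200·9 = 10)
  q = 3: r = 2, s = 4 − 3·(-5) = 19, t = -7 − 3·9 = -34  (check: 358·19 + 200·(-34) = 2)
The row with r = 2 (the gcd) gives the Bezout coefficients s = 19, t = -34.
Result: 358 · (19) + 200 · (-34) = 2.

gcd(358, 200) = 2; s = 19, t = -34 (check: 358·19 + 200·(-34) = 2).


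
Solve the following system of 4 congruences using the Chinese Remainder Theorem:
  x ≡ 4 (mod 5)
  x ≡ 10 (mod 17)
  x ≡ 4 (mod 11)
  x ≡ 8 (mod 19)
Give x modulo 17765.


Product of moduli M = 5 · 17 · 11 · 19 = 17765.
Merge one congruence at a time:
  Start: x ≡ 4 (mod 5).
  Combine with x ≡ 10 (mod 17); new modulus lcm = 85.
    Write x = 4 + 5·t and substitute into x ≡ 10 (mod 17): 5·t ≡ 10 − 4 = 6 (mod 17).
    The inverse of 5 mod 17 is 7 (since 5·7 = 35 = 2·17 + 1), so t ≡ 7·6 = 42 ≡ 8 (mod 17).
    Then x = 4 + 5·8 = 44, valid modulo lcm(5, 17) = 85: x ≡ 44 (mod 85).
  Combine with x ≡ 4 (mod 11); new modulus lcm = 935.
    Write x = 44 + 85·t and substitute into x ≡ 4 (mod 11): 85·t ≡ 4 − 44 = -40 (mod 11).
    Reduce coefficients mod 11: 8·t ≡ 4 (mod 11).
    The inverse of 8 mod 11 is 7 (since 8·7 = 56 = 5·11 + 1), so t ≡ 7·4 = 28 ≡ 6 (mod 11).
    Then x = 44 + 85·6 = 554, valid modulo lcm(85, 11) = 935: x ≡ 554 (mod 935).
  Combine with x ≡ 8 (mod 19); new modulus lcm = 17765.
    Write x = 554 + 935·t and substitute into x ≡ 8 (mod 19): 935·t ≡ 8 − 554 = -546 (mod 19).
    Reduce coefficients mod 19: 4·t ≡ 5 (mod 19).
    The inverse of 4 mod 19 is 5 (since 4·5 = 20 = 1·19 + 1), so t ≡ 5·5 = 25 ≡ 6 (mod 19).
    Then x = 554 + 935·6 = 6164, valid modulo lcm(935, 19) = 17765: x ≡ 6164 (mod 17765).
Verify against each original: 6164 mod 5 = 4, 6164 mod 17 = 10, 6164 mod 11 = 4, 6164 mod 19 = 8.

x ≡ 6164 (mod 17765).


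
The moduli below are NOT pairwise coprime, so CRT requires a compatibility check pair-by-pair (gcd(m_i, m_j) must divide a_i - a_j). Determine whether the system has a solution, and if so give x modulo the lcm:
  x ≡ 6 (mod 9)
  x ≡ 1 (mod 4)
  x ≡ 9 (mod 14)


Moduli 9, 4, 14 are not pairwise coprime, so CRT works modulo lcm(m_i) when all pairwise compatibility conditions hold.
Pairwise compatibility: gcd(m_i, m_j) must divide a_i - a_j for every pair.
Merge one congruence at a time:
  Start: x ≡ 6 (mod 9).
  Combine with x ≡ 1 (mod 4): gcd(9, 4) = 1; 1 - 6 = -5, which IS divisible by 1, so compatible.
    Write x = 6 + 9·t and substitute into x ≡ 1 (mod 4): 9·t ≡ 1 − 6 = -5 (mod 4).
    Reduce coefficients mod 4: 1·t ≡ 3 (mod 4).
    So t ≡ 3 (mod 4).
    Then x = 6 + 9·3 = 33, valid modulo lcm(9, 4) = 36: x ≡ 33 (mod 36).
  Combine with x ≡ 9 (mod 14): gcd(36, 14) = 2; 9 - 33 = -24, which IS divisible by 2, so compatible.
    Write x = 33 + 36·t and substitute into x ≡ 9 (mod 14): 36·t ≡ 9 − 33 = -24 (mod 14).
    Divide the congruence (and modulus) by g = 2: 18·t ≡ -12 (mod 7).
    Reduce coefficients mod 7: 4·t ≡ 2 (mod 7).
    The inverse of 4 mod 7 is 2 (since 4·2 = 8 = 1·7 + 1), so t ≡ 2·2 = 4 ≡ 4 (mod 7).
    Then x = 33 + 36·4 = 177, valid modulo lcm(36, 14) = 252: x ≡ 177 (mod 252).
Verify: 177 mod 9 = 6, 177 mod 4 = 1, 177 mod 14 = 9.

x ≡ 177 (mod 252).


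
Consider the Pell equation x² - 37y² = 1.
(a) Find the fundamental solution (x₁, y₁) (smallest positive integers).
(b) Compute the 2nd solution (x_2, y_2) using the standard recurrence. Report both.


Step 1: Find the fundamental solution (x₁, y₁) of x² - 37y² = 1.
  Expand √37 as a continued fraction. a₀ = ⌊√37⌋ = 6; iterate m_{k+1} = d_k·a_k − m_k, d_{k+1} = (37 − m_{k+1}²)/d_k, a_{k+1} = ⌊(a₀ + m_{k+1})/d_{k+1}⌋ (starting m₀ = 0, d₀ = 1), with convergents p_k = a_k·p_{k-1} + p_{k-2}, q_k = a_k·q_{k-1} + q_{k-2} (p₋₁ = 1, q₋₁ = 0):
  k = 0: a₀ = 6; p₀/q₀ = 6/1; p₀² − 37·q₀² = 36 − 37 = -1.
  k = 1: m = 6, d = 1, a = ⌊(6 + 6)/1⌋ = 12; p/q = (12·6 + 1)/(12·1 + 0) = 73/12; p² − 37·q² = 5329 − 5328 = 1.
  The first convergent with p² − 37·q² = 1 gives the fundamental solution (x₁, y₁) = (73, 12).
Step 2: Apply the recurrence (x_{n+1}, y_{n+1}) = (x₁x_n + 37y₁y_n, x₁y_n + y₁x_n) repeatedly.
  From (x_1, y_1) = (73, 12): x_2 = 73·73 + 37·12·12 = 10657; y_2 = 73·12 + 12·73 = 1752.
Step 3: Verify x_2² - 37·y_2² = 113571649 - 113571648 = 1 (should be 1). ✓

(x_1, y_1) = (73, 12); (x_2, y_2) = (10657, 1752).


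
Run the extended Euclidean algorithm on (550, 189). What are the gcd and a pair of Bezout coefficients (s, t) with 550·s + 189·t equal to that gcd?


Euclidean algorithm on (550, 189) — divide until remainder is 0:
  550 = 2 · 189 + 172
  189 = 1 · 172 + 17
  172 = 10 · 17 + 2
  17 = 8 · 2 + 1
  2 = 2 · 1 + 0
gcd(550, 189) = 1.
Track Bezout coefficients alongside the remainders: start with r₀ = 550 = a·1 + b·0 (s = 1, t = 0) and r₁ = 189 = a·0 + b·1 (s = 0, t = 1); each new remainder r_{k+1} = r_{k-1} − q_k·r_k inherits s_{k+1} = s_{k-1} − q_k·s_k, t_{k+1} = t_{k-1} − q_k·t_k, so r_k = a·s_k + b·t_k at every step:
  q = 2: r = 172, s = 1 − 2·0 = 1, t = 0 − 2·1 = -2  (check: 550·1 + 189·(-2) = 172)
  q = 1: r = 17, s = 0 − 1·1 = -1, t = 1 − 1·(-2) = 3  (check: 550·(-1) + 189·3 = 17)
  q = 10: r = 2, s = 1 − 10·(-1) = 11, t = -2 − 10·3 = -32  (check: 550·11 + 189·(-32) = 2)
  q = 8: r = 1, s = -1 − 8·11 = -89, t = 3 − 8·(-32) = 259  (check: 550·(-89) + 189·259 = 1)
The row with r = 1 (the gcd) gives the Bezout coefficients s = -89, t = 259.
Result: 550 · (-89) + 189 · (259) = 1.

gcd(550, 189) = 1; s = -89, t = 259 (check: 550·(-89) + 189·259 = 1).


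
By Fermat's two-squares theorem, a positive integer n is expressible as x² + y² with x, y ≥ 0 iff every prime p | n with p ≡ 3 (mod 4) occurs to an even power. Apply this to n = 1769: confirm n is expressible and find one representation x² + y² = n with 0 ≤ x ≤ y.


Step 1: Factor n = 1769 = 29 · 61.
Step 2: Check the mod-4 condition on each prime factor: 29 ≡ 1 (mod 4), exponent 1; 61 ≡ 1 (mod 4), exponent 1.
All primes ≡ 3 (mod 4) appear to even exponent (or don't appear), so by the two-squares theorem n IS expressible as a sum of two squares.
Step 3: Build a representation. Here n = 29 · 61 is a product of primes ≡ 1 (mod 4). Each prime p ≡ 1 (mod 4) is itself a sum of two squares; find a² by testing p − a² for a perfect square:
  29: 29 − 1² = 28, 29 − 2² = 25 = 5² ⇒ 29 = 2² + 5².
  61: 61 − 1² = 60, 61 − 2² = 57, 61 − 3² = 52, 61 − 4² = 45, 61 − 5² = 36 = 6² ⇒ 61 = 5² + 6².
  Combine using the Brahmagupta–Fibonacci identity (a² + b²)(c² + d²) = (ac − bd)² + (ad + bc)² = (ac + bd)² + (ad − bc)²:
  29 · 61 = 1769: from (2² + 5²)(5² + 6²), take (2·5 − 5·6, 2·6 + 5·5) = (10 − 30, 12 + 25) = (-20, 37); dropping signs (only squares matter) gives (20, 37); check 20² + 37² = 400 + 1369 = 1769 ✓.
Step 4: Order so x ≤ y and verify: 20² + 37² = 400 + 1369 = 1769 = n. ✓

n = 1769 = 20² + 37² (one valid representation with x ≤ y).


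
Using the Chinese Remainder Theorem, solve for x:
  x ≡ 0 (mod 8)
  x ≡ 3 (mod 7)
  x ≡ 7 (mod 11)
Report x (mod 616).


Moduli 8, 7, 11 are pairwise coprime; by CRT there is a unique solution modulo M = 8 · 7 · 11 = 616.
Solve pairwise, accumulating the modulus:
  Start with x ≡ 0 (mod 8).
  Combine with x ≡ 3 (mod 7): since gcd(8, 7) = 1, we get a unique residue mod 56.
    Write x = 0 + 8·t and substitute into x ≡ 3 (mod 7): 8·t ≡ 3 − 0 = 3 (mod 7).
    Reduce coefficients mod 7: 1·t ≡ 3 (mod 7).
    So t ≡ 3 (mod 7).
    Then x = 0 + 8·3 = 24, valid modulo lcm(8, 7) = 56: x ≡ 24 (mod 56).
  Combine with x ≡ 7 (mod 11): since gcd(56, 11) = 1, we get a unique residue mod 616.
    Write x = 24 + 56·t and substitute into x ≡ 7 (mod 11): 56·t ≡ 7 − 24 = -17 (mod 11).
    Reduce coefficients mod 11: 1·t ≡ 5 (mod 11).
    So t ≡ 5 (mod 11).
    Then x = 24 + 56·5 = 304, valid modulo lcm(56, 11) = 616: x ≡ 304 (mod 616).
Verify: 304 mod 8 = 0 ✓, 304 mod 7 = 3 ✓, 304 mod 11 = 7 ✓.

x ≡ 304 (mod 616).


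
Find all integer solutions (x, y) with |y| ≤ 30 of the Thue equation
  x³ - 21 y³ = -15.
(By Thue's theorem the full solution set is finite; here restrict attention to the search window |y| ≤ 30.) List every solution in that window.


The equation is x³ - 21y³ = -15. For fixed y, x³ = 21·y³ − 15, so a solution requires the RHS to be a perfect cube.
Strategy: iterate y from -30 to 30, compute RHS = 21·y³ − 15, and check whether it is a (positive or negative) perfect cube.
Check small values of y:
  y = 0: RHS = -15 is not a perfect cube.
  y = 1: RHS = 6 is not a perfect cube.
  y = -1: RHS = -36 is not a perfect cube.
  y = 2: RHS = 153 is not a perfect cube.
  y = -2: RHS = -183 is not a perfect cube.
  y = 3: RHS = 552 is not a perfect cube.
  y = -3: RHS = -582 is not a perfect cube.
Continuing the search up to |y| = 30 finds no solutions either.
No (x, y) in the scanned range satisfies the equation.

No integer solutions with |y| ≤ 30.


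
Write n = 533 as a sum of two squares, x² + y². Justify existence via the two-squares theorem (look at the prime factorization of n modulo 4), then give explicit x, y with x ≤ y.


Step 1: Factor n = 533 = 13 · 41.
Step 2: Check the mod-4 condition on each prime factor: 13 ≡ 1 (mod 4), exponent 1; 41 ≡ 1 (mod 4), exponent 1.
All primes ≡ 3 (mod 4) appear to even exponent (or don't appear), so by the two-squares theorem n IS expressible as a sum of two squares.
Step 3: Build a representation. Here n = 13 · 41 is a product of primes ≡ 1 (mod 4). Each prime p ≡ 1 (mod 4) is itself a sum of two squares; find a² by testing p − a² for a perfect square:
  13: 13 − 1² = 12, 13 − 2² = 9 = 3² ⇒ 13 = 2² + 3².
  41: 41 − 1² = 40, 41 − 2² = 37, 41 − 3² = 32, 41 − 4² = 25 = 5² ⇒ 41 = 4² + 5².
  Combine using the Brahmagupta–Fibonacci identity (a² + b²)(c² + d²) = (ac − bd)² + (ad + bc)² = (ac + bd)² + (ad − bc)²:
  13 · 41 = 533: from (2² + 3²)(4² + 5²), take (2·4 − 3·5, 2·5 + 3·4) = (8 − 15, 10 + 12) = (-7, 22); dropping signs (only squares matter) gives (7, 22); check 7² + 22² = 49 + 484 = 533 ✓.
Step 4: Order so x ≤ y and verify: 7² + 22² = 49 + 484 = 533 = n. ✓

n = 533 = 7² + 22² (one valid representation with x ≤ y).


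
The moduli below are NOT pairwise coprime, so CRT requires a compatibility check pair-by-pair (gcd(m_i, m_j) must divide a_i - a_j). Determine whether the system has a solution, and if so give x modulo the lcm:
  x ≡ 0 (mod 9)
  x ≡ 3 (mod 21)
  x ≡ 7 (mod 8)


Moduli 9, 21, 8 are not pairwise coprime, so CRT works modulo lcm(m_i) when all pairwise compatibility conditions hold.
Pairwise compatibility: gcd(m_i, m_j) must divide a_i - a_j for every pair.
Merge one congruence at a time:
  Start: x ≡ 0 (mod 9).
  Combine with x ≡ 3 (mod 21): gcd(9, 21) = 3; 3 - 0 = 3, which IS divisible by 3, so compatible.
    Write x = 0 + 9·t and substitute into x ≡ 3 (mod 21): 9·t ≡ 3 − 0 = 3 (mod 21).
    Divide the congruence (and modulus) by g = 3: 3·t ≡ 1 (mod 7).
    The inverse of 3 mod 7 is 5 (since 3·5 = 15 = 2·7 + 1), so t ≡ 5·1 = 5 ≡ 5 (mod 7).
    Then x = 0 + 9·5 = 45, valid modulo lcm(9, 21) = 63: x ≡ 45 (mod 63).
  Combine with x ≡ 7 (mod 8): gcd(63, 8) = 1; 7 - 45 = -38, which IS divisible by 1, so compatible.
    Write x = 45 + 63·t and substitute into x ≡ 7 (mod 8): 63·t ≡ 7 − 45 = -38 (mod 8).
    Reduce coefficients mod 8: 7·t ≡ 2 (mod 8).
    The inverse of 7 mod 8 is 7 (since 7·7 = 49 = 6·8 + 1), so t ≡ 7·2 = 14 ≡ 6 (mod 8).
    Then x = 45 + 63·6 = 423, valid modulo lcm(63, 8) = 504: x ≡ 423 (mod 504).
Verify: 423 mod 9 = 0, 423 mod 21 = 3, 423 mod 8 = 7.

x ≡ 423 (mod 504).
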